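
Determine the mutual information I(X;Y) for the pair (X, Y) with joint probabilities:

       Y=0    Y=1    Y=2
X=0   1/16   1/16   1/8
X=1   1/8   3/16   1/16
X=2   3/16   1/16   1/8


H(X) = 1.5613, H(Y) = 1.5794, H(X,Y) = 3.0306
I(X;Y) = H(X) + H(Y) - H(X,Y) = 0.1101 bits


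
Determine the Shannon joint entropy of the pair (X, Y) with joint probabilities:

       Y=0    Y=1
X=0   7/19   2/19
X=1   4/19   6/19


H(X,Y) = -Σ p(x,y) log₂ p(x,y)
  p(0,0)=7/19: -0.3684 × log₂(0.3684) = 0.5307
  p(0,1)=2/19: -0.1053 × log₂(0.1053) = 0.3419
  p(1,0)=4/19: -0.2105 × log₂(0.2105) = 0.4732
  p(1,1)=6/19: -0.3158 × log₂(0.3158) = 0.5251
H(X,Y) = 1.8710 bits


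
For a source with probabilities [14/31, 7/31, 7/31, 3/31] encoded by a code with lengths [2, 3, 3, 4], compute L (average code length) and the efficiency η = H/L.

Average length L = Σ p_i × l_i = 2.6452 bits
Entropy H = 1.8135 bits
Efficiency η = H/L × 100% = 68.56%


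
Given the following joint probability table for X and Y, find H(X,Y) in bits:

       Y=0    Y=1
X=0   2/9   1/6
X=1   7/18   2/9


H(X,Y) = -Σ p(x,y) log₂ p(x,y)
  p(0,0)=2/9: -0.2222 × log₂(0.2222) = 0.4822
  p(0,1)=1/6: -0.1667 × log₂(0.1667) = 0.4308
  p(1,0)=7/18: -0.3889 × log₂(0.3889) = 0.5299
  p(1,1)=2/9: -0.2222 × log₂(0.2222) = 0.4822
H(X,Y) = 1.9251 bits


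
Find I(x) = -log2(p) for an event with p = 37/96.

Information content I(x) = -log₂(p(x))
I = -log₂(37/96) = -log₂(0.3854)
I = 1.3755 bits


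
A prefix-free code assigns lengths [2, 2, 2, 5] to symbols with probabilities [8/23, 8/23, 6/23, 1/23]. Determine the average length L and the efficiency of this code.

Average length L = Σ p_i × l_i = 2.1304 bits
Entropy H = 1.7623 bits
Efficiency η = H/L × 100% = 82.72%


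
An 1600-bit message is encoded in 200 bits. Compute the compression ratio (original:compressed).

Compression ratio = Original / Compressed
= 1600 / 200 = 8.00:1


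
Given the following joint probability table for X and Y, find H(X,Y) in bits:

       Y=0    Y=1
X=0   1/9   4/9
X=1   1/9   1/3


H(X,Y) = -Σ p(x,y) log₂ p(x,y)
  p(0,0)=1/9: -0.1111 × log₂(0.1111) = 0.3522
  p(0,1)=4/9: -0.4444 × log₂(0.4444) = 0.5200
  p(1,0)=1/9: -0.1111 × log₂(0.1111) = 0.3522
  p(1,1)=1/3: -0.3333 × log₂(0.3333) = 0.5283
H(X,Y) = 1.7527 bits


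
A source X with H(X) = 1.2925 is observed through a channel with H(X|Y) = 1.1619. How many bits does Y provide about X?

I(X;Y) = H(X) - H(X|Y)
I(X;Y) = 1.2925 - 1.1619 = 0.1306 bits


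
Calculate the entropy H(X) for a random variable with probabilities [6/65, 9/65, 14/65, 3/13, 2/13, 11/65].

H(X) = -Σ p(x) log₂ p(x)
  -6/65 × log₂(6/65) = 0.3173
  -9/65 × log₂(9/65) = 0.3950
  -14/65 × log₂(14/65) = 0.4771
  -3/13 × log₂(3/13) = 0.4882
  -2/13 × log₂(2/13) = 0.4155
  -11/65 × log₂(11/65) = 0.4337
H(X) = 2.5267 bits


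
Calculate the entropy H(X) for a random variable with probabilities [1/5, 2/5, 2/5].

H(X) = -Σ p(x) log₂ p(x)
  -1/5 × log₂(1/5) = 0.4644
  -2/5 × log₂(2/5) = 0.5288
  -2/5 × log₂(2/5) = 0.5288
H(X) = 1.5219 bits


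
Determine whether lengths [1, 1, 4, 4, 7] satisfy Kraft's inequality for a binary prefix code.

Kraft inequality: Σ 2^(-l_i) ≤ 1 for prefix-free code
Calculating: 2^(-1) + 2^(-1) + 2^(-4) + 2^(-4) + 2^(-7)
= 0.5 + 0.5 + 0.0625 + 0.0625 + 0.0078125
= 1.1328
Since 1.1328 > 1, prefix-free code does not exist


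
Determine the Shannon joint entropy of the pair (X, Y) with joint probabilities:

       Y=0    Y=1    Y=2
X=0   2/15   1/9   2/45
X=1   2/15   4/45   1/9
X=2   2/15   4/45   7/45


H(X,Y) = -Σ p(x,y) log₂ p(x,y)
  p(0,0)=2/15: -0.1333 × log₂(0.1333) = 0.3876
  p(0,1)=1/9: -0.1111 × log₂(0.1111) = 0.3522
  p(0,2)=2/45: -0.0444 × log₂(0.0444) = 0.1996
  p(1,0)=2/15: -0.1333 × log₂(0.1333) = 0.3876
  p(1,1)=4/45: -0.0889 × log₂(0.0889) = 0.3104
  p(1,2)=1/9: -0.1111 × log₂(0.1111) = 0.3522
  p(2,0)=2/15: -0.1333 × log₂(0.1333) = 0.3876
  p(2,1)=4/45: -0.0889 × log₂(0.0889) = 0.3104
  p(2,2)=7/45: -0.1556 × log₂(0.1556) = 0.4176
H(X,Y) = 3.1052 bits


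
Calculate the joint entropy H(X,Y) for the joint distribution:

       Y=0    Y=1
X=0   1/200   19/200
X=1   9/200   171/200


H(X,Y) = -Σ p(x,y) log₂ p(x,y)
  p(0,0)=1/200: -0.0050 × log₂(0.0050) = 0.0382
  p(0,1)=19/200: -0.0950 × log₂(0.0950) = 0.3226
  p(1,0)=9/200: -0.0450 × log₂(0.0450) = 0.2013
  p(1,1)=171/200: -0.8550 × log₂(0.8550) = 0.1932
H(X,Y) = 0.7554 bits


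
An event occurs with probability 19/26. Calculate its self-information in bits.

Information content I(x) = -log₂(p(x))
I = -log₂(19/26) = -log₂(0.7308)
I = 0.4525 bits


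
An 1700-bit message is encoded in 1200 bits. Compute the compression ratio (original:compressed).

Compression ratio = Original / Compressed
= 1700 / 1200 = 1.42:1


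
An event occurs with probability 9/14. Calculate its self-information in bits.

Information content I(x) = -log₂(p(x))
I = -log₂(9/14) = -log₂(0.6429)
I = 0.6374 bits


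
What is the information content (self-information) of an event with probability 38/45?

Information content I(x) = -log₂(p(x))
I = -log₂(38/45) = -log₂(0.8444)
I = 0.2439 bits


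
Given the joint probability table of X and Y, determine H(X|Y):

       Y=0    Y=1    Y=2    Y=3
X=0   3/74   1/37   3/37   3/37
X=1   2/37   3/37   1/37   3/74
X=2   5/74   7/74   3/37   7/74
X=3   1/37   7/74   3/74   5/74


H(X|Y) = Σ_y p(y) H(X|Y=y)
  p(Y=0) = 7/37, H(X|Y=0) = 1.9242
  p(Y=1) = 11/37, H(X|Y=1) = 1.8770
  p(Y=2) = 17/74, H(X|Y=2) = 1.8654
  p(Y=3) = 21/74, H(X|Y=3) = 1.9387
H(X|Y) = 0.1892×1.9242 + 0.2973×1.8770 + 0.2297×1.8654 + 0.2838×1.9387 = 1.9008 bits


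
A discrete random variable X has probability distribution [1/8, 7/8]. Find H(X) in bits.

H(X) = -Σ p(x) log₂ p(x)
  -1/8 × log₂(1/8) = 0.3750
  -7/8 × log₂(7/8) = 0.1686
H(X) = 0.5436 bits


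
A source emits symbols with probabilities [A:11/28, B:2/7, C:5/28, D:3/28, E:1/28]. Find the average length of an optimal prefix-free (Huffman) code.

Huffman tree construction:
Combine smallest probabilities repeatedly
Resulting codes:
  A: 0 (length 1)
  B: 10 (length 2)
  C: 111 (length 3)
  D: 1101 (length 4)
  E: 1100 (length 4)
Average length = Σ p(s) × length(s) = 2.0714 bits


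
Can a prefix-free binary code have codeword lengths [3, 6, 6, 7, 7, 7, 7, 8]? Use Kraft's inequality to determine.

Kraft inequality: Σ 2^(-l_i) ≤ 1 for prefix-free code
Calculating: 2^(-3) + 2^(-6) + 2^(-6) + 2^(-7) + 2^(-7) + 2^(-7) + 2^(-7) + 2^(-8)
= 0.125 + 0.015625 + 0.015625 + 0.0078125 + 0.0078125 + 0.0078125 + 0.0078125 + 0.00390625
= 0.1914
Since 0.1914 ≤ 1, prefix-free code exists


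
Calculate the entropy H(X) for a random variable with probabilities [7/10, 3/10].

H(X) = -Σ p(x) log₂ p(x)
  -7/10 × log₂(7/10) = 0.3602
  -3/10 × log₂(3/10) = 0.5211
H(X) = 0.8813 bits


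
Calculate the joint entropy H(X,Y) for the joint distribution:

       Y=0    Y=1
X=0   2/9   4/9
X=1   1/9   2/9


H(X,Y) = -Σ p(x,y) log₂ p(x,y)
  p(0,0)=2/9: -0.2222 × log₂(0.2222) = 0.4822
  p(0,1)=4/9: -0.4444 × log₂(0.4444) = 0.5200
  p(1,0)=1/9: -0.1111 × log₂(0.1111) = 0.3522
  p(1,1)=2/9: -0.2222 × log₂(0.2222) = 0.4822
H(X,Y) = 1.8366 bits


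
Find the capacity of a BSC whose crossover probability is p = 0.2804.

For BSC with error probability p:
C = 1 - H(p) where H(p) is binary entropy
H(0.2804) = -0.2804 × log₂(0.2804) - 0.7196 × log₂(0.7196)
H(p) = 0.8560
C = 1 - 0.8560 = 0.1440 bits/use


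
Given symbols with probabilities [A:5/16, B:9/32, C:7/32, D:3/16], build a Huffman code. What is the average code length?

Huffman tree construction:
Combine smallest probabilities repeatedly
Resulting codes:
  A: 11 (length 2)
  B: 10 (length 2)
  C: 01 (length 2)
  D: 00 (length 2)
Average length = Σ p(s) × length(s) = 2.0000 bits


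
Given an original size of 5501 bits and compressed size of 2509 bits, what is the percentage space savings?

Space savings = (1 - Compressed/Original) × 100%
= (1 - 2509/5501) × 100%
= 54.39%


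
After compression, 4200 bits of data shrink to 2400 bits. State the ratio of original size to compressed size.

Compression ratio = Original / Compressed
= 4200 / 2400 = 1.75:1


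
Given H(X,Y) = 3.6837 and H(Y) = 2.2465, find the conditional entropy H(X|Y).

Chain rule: H(X,Y) = H(X|Y) + H(Y)
H(X|Y) = H(X,Y) - H(Y) = 3.6837 - 2.2465 = 1.4372 bits


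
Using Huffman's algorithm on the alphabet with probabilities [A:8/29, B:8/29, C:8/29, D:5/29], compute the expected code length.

Huffman tree construction:
Combine smallest probabilities repeatedly
Resulting codes:
  A: 01 (length 2)
  B: 10 (length 2)
  C: 11 (length 2)
  D: 00 (length 2)
Average length = Σ p(s) × length(s) = 2.0000 bits


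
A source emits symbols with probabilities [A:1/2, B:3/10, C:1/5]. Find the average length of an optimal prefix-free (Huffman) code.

Huffman tree construction:
Combine smallest probabilities repeatedly
Resulting codes:
  A: 0 (length 1)
  B: 11 (length 2)
  C: 10 (length 2)
Average length = Σ p(s) × length(s) = 1.5000 bits


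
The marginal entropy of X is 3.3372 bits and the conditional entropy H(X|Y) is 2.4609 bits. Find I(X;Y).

I(X;Y) = H(X) - H(X|Y)
I(X;Y) = 3.3372 - 2.4609 = 0.8763 bits


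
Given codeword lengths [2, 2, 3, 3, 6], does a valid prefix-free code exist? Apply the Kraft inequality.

Kraft inequality: Σ 2^(-l_i) ≤ 1 for prefix-free code
Calculating: 2^(-2) + 2^(-2) + 2^(-3) + 2^(-3) + 2^(-6)
= 0.25 + 0.25 + 0.125 + 0.125 + 0.015625
= 0.7656
Since 0.7656 ≤ 1, prefix-free code exists


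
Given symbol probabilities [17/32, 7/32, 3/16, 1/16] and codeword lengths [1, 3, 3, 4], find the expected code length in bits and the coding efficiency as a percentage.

Average length L = Σ p_i × l_i = 2.0000 bits
Entropy H = 1.6672 bits
Efficiency η = H/L × 100% = 83.36%


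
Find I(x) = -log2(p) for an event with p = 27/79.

Information content I(x) = -log₂(p(x))
I = -log₂(27/79) = -log₂(0.3418)
I = 1.5489 bits


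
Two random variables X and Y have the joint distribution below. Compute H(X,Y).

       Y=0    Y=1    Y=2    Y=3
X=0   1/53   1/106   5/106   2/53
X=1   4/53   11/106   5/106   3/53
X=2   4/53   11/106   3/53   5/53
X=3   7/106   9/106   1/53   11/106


H(X,Y) = -Σ p(x,y) log₂ p(x,y)
  p(0,0)=1/53: -0.0189 × log₂(0.0189) = 0.1081
  p(0,1)=1/106: -0.0094 × log₂(0.0094) = 0.0635
  p(0,2)=5/106: -0.0472 × log₂(0.0472) = 0.2078
  p(0,3)=2/53: -0.0377 × log₂(0.0377) = 0.1784
  p(1,0)=4/53: -0.0755 × log₂(0.0755) = 0.2814
  p(1,1)=11/106: -0.1038 × log₂(0.1038) = 0.3392
  p(1,2)=5/106: -0.0472 × log₂(0.0472) = 0.2078
  p(1,3)=3/53: -0.0566 × log₂(0.0566) = 0.2345
  p(2,0)=4/53: -0.0755 × log₂(0.0755) = 0.2814
  p(2,1)=11/106: -0.1038 × log₂(0.1038) = 0.3392
  p(2,2)=3/53: -0.0566 × log₂(0.0566) = 0.2345
  p(2,3)=5/53: -0.0943 × log₂(0.0943) = 0.3213
  p(3,0)=7/106: -0.0660 × log₂(0.0660) = 0.2589
  p(3,1)=9/106: -0.0849 × log₂(0.0849) = 0.3021
  p(3,2)=1/53: -0.0189 × log₂(0.0189) = 0.1081
  p(3,3)=11/106: -0.1038 × log₂(0.1038) = 0.3392
H(X,Y) = 3.8053 bits


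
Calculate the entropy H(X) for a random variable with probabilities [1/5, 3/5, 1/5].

H(X) = -Σ p(x) log₂ p(x)
  -1/5 × log₂(1/5) = 0.4644
  -3/5 × log₂(3/5) = 0.4422
  -1/5 × log₂(1/5) = 0.4644
H(X) = 1.3710 bits


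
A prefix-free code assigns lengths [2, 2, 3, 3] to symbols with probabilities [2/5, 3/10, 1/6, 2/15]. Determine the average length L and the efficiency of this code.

Average length L = Σ p_i × l_i = 2.3000 bits
Entropy H = 1.8683 bits
Efficiency η = H/L × 100% = 81.23%


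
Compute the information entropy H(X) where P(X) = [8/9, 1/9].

H(X) = -Σ p(x) log₂ p(x)
  -8/9 × log₂(8/9) = 0.1510
  -1/9 × log₂(1/9) = 0.3522
H(X) = 0.5033 bits


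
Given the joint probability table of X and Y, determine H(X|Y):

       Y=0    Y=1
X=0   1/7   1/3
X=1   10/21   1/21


H(X|Y) = Σ_y p(y) H(X|Y=y)
  p(Y=0) = 13/21, H(X|Y=0) = 0.7793
  p(Y=1) = 8/21, H(X|Y=1) = 0.5436
H(X|Y) = 0.6190×0.7793 + 0.3810×0.5436 = 0.6895 bits


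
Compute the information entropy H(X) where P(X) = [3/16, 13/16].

H(X) = -Σ p(x) log₂ p(x)
  -3/16 × log₂(3/16) = 0.4528
  -13/16 × log₂(13/16) = 0.2434
H(X) = 0.6962 bits


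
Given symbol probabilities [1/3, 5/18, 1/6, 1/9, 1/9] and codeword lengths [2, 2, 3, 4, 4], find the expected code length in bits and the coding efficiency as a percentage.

Average length L = Σ p_i × l_i = 2.6111 bits
Entropy H = 2.1769 bits
Efficiency η = H/L × 100% = 83.37%


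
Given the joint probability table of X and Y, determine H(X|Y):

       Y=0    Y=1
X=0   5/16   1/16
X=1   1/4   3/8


H(X|Y) = Σ_y p(y) H(X|Y=y)
  p(Y=0) = 9/16, H(X|Y=0) = 0.9911
  p(Y=1) = 7/16, H(X|Y=1) = 0.5917
H(X|Y) = 0.5625×0.9911 + 0.4375×0.5917 = 0.8163 bits


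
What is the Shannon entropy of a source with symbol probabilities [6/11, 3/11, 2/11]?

H(X) = -Σ p(x) log₂ p(x)
  -6/11 × log₂(6/11) = 0.4770
  -3/11 × log₂(3/11) = 0.5112
  -2/11 × log₂(2/11) = 0.4472
H(X) = 1.4354 bits


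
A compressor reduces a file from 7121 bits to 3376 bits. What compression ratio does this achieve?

Compression ratio = Original / Compressed
= 7121 / 3376 = 2.11:1


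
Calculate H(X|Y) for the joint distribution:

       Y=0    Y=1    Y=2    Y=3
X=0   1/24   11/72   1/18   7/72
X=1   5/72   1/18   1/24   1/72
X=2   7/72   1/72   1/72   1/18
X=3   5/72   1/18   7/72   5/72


H(X|Y) = Σ_y p(y) H(X|Y=y)
  p(Y=0) = 5/18, H(X|Y=0) = 1.9406
  p(Y=1) = 5/18, H(X|Y=1) = 1.6192
  p(Y=2) = 5/24, H(X|Y=2) = 1.7465
  p(Y=3) = 17/72, H(X|Y=3) = 1.7780
H(X|Y) = 0.2778×1.9406 + 0.2778×1.6192 + 0.2083×1.7465 + 0.2361×1.7780 = 1.7725 bits


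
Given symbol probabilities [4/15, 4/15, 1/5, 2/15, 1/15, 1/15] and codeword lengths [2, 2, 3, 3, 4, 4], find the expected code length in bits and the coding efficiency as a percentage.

Average length L = Σ p_i × l_i = 2.6000 bits
Entropy H = 2.3899 bits
Efficiency η = H/L × 100% = 91.92%


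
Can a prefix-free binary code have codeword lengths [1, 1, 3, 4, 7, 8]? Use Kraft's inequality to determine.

Kraft inequality: Σ 2^(-l_i) ≤ 1 for prefix-free code
Calculating: 2^(-1) + 2^(-1) + 2^(-3) + 2^(-4) + 2^(-7) + 2^(-8)
= 0.5 + 0.5 + 0.125 + 0.0625 + 0.0078125 + 0.00390625
= 1.1992
Since 1.1992 > 1, prefix-free code does not exist


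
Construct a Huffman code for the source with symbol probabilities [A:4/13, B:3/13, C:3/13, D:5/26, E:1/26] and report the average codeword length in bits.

Huffman tree construction:
Combine smallest probabilities repeatedly
Resulting codes:
  A: 11 (length 2)
  B: 00 (length 2)
  C: 01 (length 2)
  D: 101 (length 3)
  E: 100 (length 3)
Average length = Σ p(s) × length(s) = 2.2308 bits


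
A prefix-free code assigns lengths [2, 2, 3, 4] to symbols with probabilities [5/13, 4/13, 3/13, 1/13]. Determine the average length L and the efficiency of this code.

Average length L = Σ p_i × l_i = 2.3846 bits
Entropy H = 1.8262 bits
Efficiency η = H/L × 100% = 76.58%


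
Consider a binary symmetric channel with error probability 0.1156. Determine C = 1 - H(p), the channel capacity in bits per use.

For BSC with error probability p:
C = 1 - H(p) where H(p) is binary entropy
H(0.1156) = -0.1156 × log₂(0.1156) - 0.8844 × log₂(0.8844)
H(p) = 0.5166
C = 1 - 0.5166 = 0.4834 bits/use


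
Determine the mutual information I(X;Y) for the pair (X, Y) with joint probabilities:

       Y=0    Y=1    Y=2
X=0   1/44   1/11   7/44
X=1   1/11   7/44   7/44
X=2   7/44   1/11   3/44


H(X) = 1.5644, H(Y) = 1.5706, H(X,Y) = 3.0194
I(X;Y) = H(X) + H(Y) - H(X,Y) = 0.1156 bits


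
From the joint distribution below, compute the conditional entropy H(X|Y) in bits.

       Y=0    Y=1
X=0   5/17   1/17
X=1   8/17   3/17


H(X|Y) = Σ_y p(y) H(X|Y=y)
  p(Y=0) = 13/17, H(X|Y=0) = 0.9612
  p(Y=1) = 4/17, H(X|Y=1) = 0.8113
H(X|Y) = 0.7647×0.9612 + 0.2353×0.8113 = 0.9260 bits


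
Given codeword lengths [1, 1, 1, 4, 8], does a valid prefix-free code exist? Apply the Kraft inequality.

Kraft inequality: Σ 2^(-l_i) ≤ 1 for prefix-free code
Calculating: 2^(-1) + 2^(-1) + 2^(-1) + 2^(-4) + 2^(-8)
= 0.5 + 0.5 + 0.5 + 0.0625 + 0.00390625
= 1.5664
Since 1.5664 > 1, prefix-free code does not exist


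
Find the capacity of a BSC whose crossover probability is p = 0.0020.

For BSC with error probability p:
C = 1 - H(p) where H(p) is binary entropy
H(0.0020) = -0.0020 × log₂(0.0020) - 0.9980 × log₂(0.9980)
H(p) = 0.0208
C = 1 - 0.0208 = 0.9792 bits/use


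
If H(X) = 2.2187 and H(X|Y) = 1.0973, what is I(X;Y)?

I(X;Y) = H(X) - H(X|Y)
I(X;Y) = 2.2187 - 1.0973 = 1.1214 bits


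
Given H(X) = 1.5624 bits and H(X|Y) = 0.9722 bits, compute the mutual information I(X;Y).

I(X;Y) = H(X) - H(X|Y)
I(X;Y) = 1.5624 - 0.9722 = 0.5902 bits


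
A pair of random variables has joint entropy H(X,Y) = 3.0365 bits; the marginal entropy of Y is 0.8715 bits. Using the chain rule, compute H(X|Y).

Chain rule: H(X,Y) = H(X|Y) + H(Y)
H(X|Y) = H(X,Y) - H(Y) = 3.0365 - 0.8715 = 2.165 bits


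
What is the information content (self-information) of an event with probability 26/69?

Information content I(x) = -log₂(p(x))
I = -log₂(26/69) = -log₂(0.3768)
I = 1.4081 bits


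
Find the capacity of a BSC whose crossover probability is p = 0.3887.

For BSC with error probability p:
C = 1 - H(p) where H(p) is binary entropy
H(0.3887) = -0.3887 × log₂(0.3887) - 0.6113 × log₂(0.6113)
H(p) = 0.9640
C = 1 - 0.9640 = 0.0360 bits/use


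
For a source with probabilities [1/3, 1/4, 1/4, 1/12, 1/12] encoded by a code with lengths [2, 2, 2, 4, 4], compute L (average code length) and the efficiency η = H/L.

Average length L = Σ p_i × l_i = 2.3333 bits
Entropy H = 2.1258 bits
Efficiency η = H/L × 100% = 91.11%


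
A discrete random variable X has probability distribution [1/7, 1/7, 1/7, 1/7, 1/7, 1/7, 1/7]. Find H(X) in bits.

H(X) = -Σ p(x) log₂ p(x)
  -1/7 × log₂(1/7) = 0.4011
  -1/7 × log₂(1/7) = 0.4011
  -1/7 × log₂(1/7) = 0.4011
  -1/7 × log₂(1/7) = 0.4011
  -1/7 × log₂(1/7) = 0.4011
  -1/7 × log₂(1/7) = 0.4011
  -1/7 × log₂(1/7) = 0.4011
H(X) = 2.8074 bits


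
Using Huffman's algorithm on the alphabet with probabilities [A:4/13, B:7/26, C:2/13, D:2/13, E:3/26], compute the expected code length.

Huffman tree construction:
Combine smallest probabilities repeatedly
Resulting codes:
  A: 11 (length 2)
  B: 01 (length 2)
  C: 101 (length 3)
  D: 00 (length 2)
  E: 100 (length 3)
Average length = Σ p(s) × length(s) = 2.2692 bits


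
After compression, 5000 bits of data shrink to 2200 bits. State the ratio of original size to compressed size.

Compression ratio = Original / Compressed
= 5000 / 2200 = 2.27:1


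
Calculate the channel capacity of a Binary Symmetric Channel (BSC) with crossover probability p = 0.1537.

For BSC with error probability p:
C = 1 - H(p) where H(p) is binary entropy
H(0.1537) = -0.1537 × log₂(0.1537) - 0.8463 × log₂(0.8463)
H(p) = 0.6190
C = 1 - 0.6190 = 0.3810 bits/use


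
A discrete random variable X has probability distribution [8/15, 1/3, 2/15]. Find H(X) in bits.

H(X) = -Σ p(x) log₂ p(x)
  -8/15 × log₂(8/15) = 0.4837
  -1/3 × log₂(1/3) = 0.5283
  -2/15 × log₂(2/15) = 0.3876
H(X) = 1.3996 bits


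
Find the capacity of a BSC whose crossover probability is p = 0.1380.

For BSC with error probability p:
C = 1 - H(p) where H(p) is binary entropy
H(0.1380) = -0.1380 × log₂(0.1380) - 0.8620 × log₂(0.8620)
H(p) = 0.5790
C = 1 - 0.5790 = 0.4210 bits/use


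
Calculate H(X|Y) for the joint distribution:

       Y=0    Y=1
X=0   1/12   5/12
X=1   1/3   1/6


H(X|Y) = Σ_y p(y) H(X|Y=y)
  p(Y=0) = 5/12, H(X|Y=0) = 0.7219
  p(Y=1) = 7/12, H(X|Y=1) = 0.8631
H(X|Y) = 0.4167×0.7219 + 0.5833×0.8631 = 0.8043 bits


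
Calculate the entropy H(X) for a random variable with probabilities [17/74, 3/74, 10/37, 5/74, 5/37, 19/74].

H(X) = -Σ p(x) log₂ p(x)
  -17/74 × log₂(17/74) = 0.4875
  -3/74 × log₂(3/74) = 0.1875
  -10/37 × log₂(10/37) = 0.5101
  -5/74 × log₂(5/74) = 0.2627
  -5/37 × log₂(5/37) = 0.3902
  -19/74 × log₂(19/74) = 0.5036
H(X) = 2.3416 bits


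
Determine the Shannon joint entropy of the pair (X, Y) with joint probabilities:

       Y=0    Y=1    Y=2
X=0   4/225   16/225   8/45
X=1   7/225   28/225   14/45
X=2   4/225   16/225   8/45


H(X,Y) = -Σ p(x,y) log₂ p(x,y)
  p(0,0)=4/225: -0.0178 × log₂(0.0178) = 0.1034
  p(0,1)=16/225: -0.0711 × log₂(0.0711) = 0.2712
  p(0,2)=8/45: -0.1778 × log₂(0.1778) = 0.4430
  p(1,0)=7/225: -0.0311 × log₂(0.0311) = 0.1558
  p(1,1)=28/225: -0.1244 × log₂(0.1244) = 0.3741
  p(1,2)=14/45: -0.3111 × log₂(0.3111) = 0.5241
  p(2,0)=4/225: -0.0178 × log₂(0.0178) = 0.1034
  p(2,1)=16/225: -0.0711 × log₂(0.0711) = 0.2712
  p(2,2)=8/45: -0.1778 × log₂(0.1778) = 0.4430
H(X,Y) = 2.6891 bits


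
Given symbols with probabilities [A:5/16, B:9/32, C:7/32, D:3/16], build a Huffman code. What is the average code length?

Huffman tree construction:
Combine smallest probabilities repeatedly
Resulting codes:
  A: 11 (length 2)
  B: 10 (length 2)
  C: 01 (length 2)
  D: 00 (length 2)
Average length = Σ p(s) × length(s) = 2.0000 bits


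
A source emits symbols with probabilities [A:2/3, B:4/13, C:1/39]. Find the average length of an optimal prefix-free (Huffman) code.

Huffman tree construction:
Combine smallest probabilities repeatedly
Resulting codes:
  A: 1 (length 1)
  B: 01 (length 2)
  C: 00 (length 2)
Average length = Σ p(s) × length(s) = 1.3333 bits


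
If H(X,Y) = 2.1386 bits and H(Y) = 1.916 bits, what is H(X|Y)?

Chain rule: H(X,Y) = H(X|Y) + H(Y)
H(X|Y) = H(X,Y) - H(Y) = 2.1386 - 1.916 = 0.2226 bits


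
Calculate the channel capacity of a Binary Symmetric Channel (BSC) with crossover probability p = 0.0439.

For BSC with error probability p:
C = 1 - H(p) where H(p) is binary entropy
H(0.0439) = -0.0439 × log₂(0.0439) - 0.9561 × log₂(0.9561)
H(p) = 0.2599
C = 1 - 0.2599 = 0.7401 bits/use


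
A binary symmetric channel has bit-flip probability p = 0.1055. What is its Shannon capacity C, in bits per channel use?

For BSC with error probability p:
C = 1 - H(p) where H(p) is binary entropy
H(0.1055) = -0.1055 × log₂(0.1055) - 0.8945 × log₂(0.8945)
H(p) = 0.4862
C = 1 - 0.4862 = 0.5138 bits/use


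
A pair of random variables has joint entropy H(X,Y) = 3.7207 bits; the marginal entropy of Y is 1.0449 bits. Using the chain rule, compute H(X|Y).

Chain rule: H(X,Y) = H(X|Y) + H(Y)
H(X|Y) = H(X,Y) - H(Y) = 3.7207 - 1.0449 = 2.6758 bits


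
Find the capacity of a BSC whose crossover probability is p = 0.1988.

For BSC with error probability p:
C = 1 - H(p) where H(p) is binary entropy
H(0.1988) = -0.1988 × log₂(0.1988) - 0.8012 × log₂(0.8012)
H(p) = 0.7195
C = 1 - 0.7195 = 0.2805 bits/use


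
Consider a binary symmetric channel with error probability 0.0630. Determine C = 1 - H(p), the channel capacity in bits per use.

For BSC with error probability p:
C = 1 - H(p) where H(p) is binary entropy
H(0.0630) = -0.0630 × log₂(0.0630) - 0.9370 × log₂(0.9370)
H(p) = 0.3392
C = 1 - 0.3392 = 0.6608 bits/use


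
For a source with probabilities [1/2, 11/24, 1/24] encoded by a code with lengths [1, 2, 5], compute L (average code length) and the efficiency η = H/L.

Average length L = Σ p_i × l_i = 1.6250 bits
Entropy H = 1.2069 bits
Efficiency η = H/L × 100% = 74.27%


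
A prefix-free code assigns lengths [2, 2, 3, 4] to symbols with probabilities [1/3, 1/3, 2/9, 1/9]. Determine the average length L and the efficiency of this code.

Average length L = Σ p_i × l_i = 2.4444 bits
Entropy H = 1.8911 bits
Efficiency η = H/L × 100% = 77.36%


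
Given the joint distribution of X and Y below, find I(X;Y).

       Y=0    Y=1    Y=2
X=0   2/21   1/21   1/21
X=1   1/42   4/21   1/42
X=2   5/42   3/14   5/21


H(X) = 1.4100, H(Y) = 1.5343, H(X,Y) = 2.7885
I(X;Y) = H(X) + H(Y) - H(X,Y) = 0.1558 bits


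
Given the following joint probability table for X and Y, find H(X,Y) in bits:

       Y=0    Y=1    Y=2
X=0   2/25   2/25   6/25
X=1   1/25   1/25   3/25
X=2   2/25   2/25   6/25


H(X,Y) = -Σ p(x,y) log₂ p(x,y)
  p(0,0)=2/25: -0.0800 × log₂(0.0800) = 0.2915
  p(0,1)=2/25: -0.0800 × log₂(0.0800) = 0.2915
  p(0,2)=6/25: -0.2400 × log₂(0.2400) = 0.4941
  p(1,0)=1/25: -0.0400 × log₂(0.0400) = 0.1858
  p(1,1)=1/25: -0.0400 × log₂(0.0400) = 0.1858
  p(1,2)=3/25: -0.1200 × log₂(0.1200) = 0.3671
  p(2,0)=2/25: -0.0800 × log₂(0.0800) = 0.2915
  p(2,1)=2/25: -0.0800 × log₂(0.0800) = 0.2915
  p(2,2)=6/25: -0.2400 × log₂(0.2400) = 0.4941
H(X,Y) = 2.8929 bits


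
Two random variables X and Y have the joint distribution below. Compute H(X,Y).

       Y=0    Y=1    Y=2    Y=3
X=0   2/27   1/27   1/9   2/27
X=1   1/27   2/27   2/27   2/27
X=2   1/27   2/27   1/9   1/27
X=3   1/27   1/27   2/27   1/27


H(X,Y) = -Σ p(x,y) log₂ p(x,y)
  p(0,0)=2/27: -0.0741 × log₂(0.0741) = 0.2781
  p(0,1)=1/27: -0.0370 × log₂(0.0370) = 0.1761
  p(0,2)=1/9: -0.1111 × log₂(0.1111) = 0.3522
  p(0,3)=2/27: -0.0741 × log₂(0.0741) = 0.2781
  p(1,0)=1/27: -0.0370 × log₂(0.0370) = 0.1761
  p(1,1)=2/27: -0.0741 × log₂(0.0741) = 0.2781
  p(1,2)=2/27: -0.0741 × log₂(0.0741) = 0.2781
  p(1,3)=2/27: -0.0741 × log₂(0.0741) = 0.2781
  p(2,0)=1/27: -0.0370 × log₂(0.0370) = 0.1761
  p(2,1)=2/27: -0.0741 × log₂(0.0741) = 0.2781
  p(2,2)=1/9: -0.1111 × log₂(0.1111) = 0.3522
  p(2,3)=1/27: -0.0370 × log₂(0.0370) = 0.1761
  p(3,0)=1/27: -0.0370 × log₂(0.0370) = 0.1761
  p(3,1)=1/27: -0.0370 × log₂(0.0370) = 0.1761
  p(3,2)=2/27: -0.0741 × log₂(0.0741) = 0.2781
  p(3,3)=1/27: -0.0370 × log₂(0.0370) = 0.1761
H(X,Y) = 3.8842 bits


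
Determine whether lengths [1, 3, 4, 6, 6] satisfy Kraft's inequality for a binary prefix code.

Kraft inequality: Σ 2^(-l_i) ≤ 1 for prefix-free code
Calculating: 2^(-1) + 2^(-3) + 2^(-4) + 2^(-6) + 2^(-6)
= 0.5 + 0.125 + 0.0625 + 0.015625 + 0.015625
= 0.7188
Since 0.7188 ≤ 1, prefix-free code exists


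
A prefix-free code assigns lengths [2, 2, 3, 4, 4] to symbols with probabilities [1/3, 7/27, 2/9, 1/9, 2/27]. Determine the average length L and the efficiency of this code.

Average length L = Σ p_i × l_i = 2.5926 bits
Entropy H = 2.1458 bits
Efficiency η = H/L × 100% = 82.77%


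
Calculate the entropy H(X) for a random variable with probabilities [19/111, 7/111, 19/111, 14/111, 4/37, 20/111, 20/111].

H(X) = -Σ p(x) log₂ p(x)
  -19/111 × log₂(19/111) = 0.4359
  -7/111 × log₂(7/111) = 0.2514
  -19/111 × log₂(19/111) = 0.4359
  -14/111 × log₂(14/111) = 0.3767
  -4/37 × log₂(4/37) = 0.3470
  -20/111 × log₂(20/111) = 0.4455
  -20/111 × log₂(20/111) = 0.4455
H(X) = 2.7379 bits


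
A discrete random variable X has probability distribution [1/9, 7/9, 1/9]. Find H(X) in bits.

H(X) = -Σ p(x) log₂ p(x)
  -1/9 × log₂(1/9) = 0.3522
  -7/9 × log₂(7/9) = 0.2820
  -1/9 × log₂(1/9) = 0.3522
H(X) = 0.9864 bits


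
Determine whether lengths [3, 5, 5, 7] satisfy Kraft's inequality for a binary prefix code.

Kraft inequality: Σ 2^(-l_i) ≤ 1 for prefix-free code
Calculating: 2^(-3) + 2^(-5) + 2^(-5) + 2^(-7)
= 0.125 + 0.03125 + 0.03125 + 0.0078125
= 0.1953
Since 0.1953 ≤ 1, prefix-free code exists


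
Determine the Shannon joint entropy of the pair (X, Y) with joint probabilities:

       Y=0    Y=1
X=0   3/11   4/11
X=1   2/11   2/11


H(X,Y) = -Σ p(x,y) log₂ p(x,y)
  p(0,0)=3/11: -0.2727 × log₂(0.2727) = 0.5112
  p(0,1)=4/11: -0.3636 × log₂(0.3636) = 0.5307
  p(1,0)=2/11: -0.1818 × log₂(0.1818) = 0.4472
  p(1,1)=2/11: -0.1818 × log₂(0.1818) = 0.4472
H(X,Y) = 1.9363 bits


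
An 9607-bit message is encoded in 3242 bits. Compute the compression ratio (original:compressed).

Compression ratio = Original / Compressed
= 9607 / 3242 = 2.96:1


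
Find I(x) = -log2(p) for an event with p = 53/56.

Information content I(x) = -log₂(p(x))
I = -log₂(53/56) = -log₂(0.9464)
I = 0.0794 bits


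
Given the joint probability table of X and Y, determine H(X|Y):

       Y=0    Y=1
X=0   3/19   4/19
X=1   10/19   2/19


H(X|Y) = Σ_y p(y) H(X|Y=y)
  p(Y=0) = 13/19, H(X|Y=0) = 0.7793
  p(Y=1) = 6/19, H(X|Y=1) = 0.9183
H(X|Y) = 0.6842×0.7793 + 0.3158×0.9183 = 0.8232 bits


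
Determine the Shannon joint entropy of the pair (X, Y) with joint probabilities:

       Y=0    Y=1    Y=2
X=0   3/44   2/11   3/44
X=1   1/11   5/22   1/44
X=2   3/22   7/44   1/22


H(X,Y) = -Σ p(x,y) log₂ p(x,y)
  p(0,0)=3/44: -0.0682 × log₂(0.0682) = 0.2642
  p(0,1)=2/11: -0.1818 × log₂(0.1818) = 0.4472
  p(0,2)=3/44: -0.0682 × log₂(0.0682) = 0.2642
  p(1,0)=1/11: -0.0909 × log₂(0.0909) = 0.3145
  p(1,1)=5/22: -0.2273 × log₂(0.2273) = 0.4858
  p(1,2)=1/44: -0.0227 × log₂(0.0227) = 0.1241
  p(2,0)=3/22: -0.1364 × log₂(0.1364) = 0.3920
  p(2,1)=7/44: -0.1591 × log₂(0.1591) = 0.4219
  p(2,2)=1/22: -0.0455 × log₂(0.0455) = 0.2027
H(X,Y) = 2.9165 bits


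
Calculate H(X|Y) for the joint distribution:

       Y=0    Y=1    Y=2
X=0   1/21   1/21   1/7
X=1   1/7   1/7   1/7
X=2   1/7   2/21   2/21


H(X|Y) = Σ_y p(y) H(X|Y=y)
  p(Y=0) = 1/3, H(X|Y=0) = 1.4488
  p(Y=1) = 2/7, H(X|Y=1) = 1.4591
  p(Y=2) = 8/21, H(X|Y=2) = 1.5613
H(X|Y) = 0.3333×1.4488 + 0.2857×1.4591 + 0.3810×1.5613 = 1.4946 bits


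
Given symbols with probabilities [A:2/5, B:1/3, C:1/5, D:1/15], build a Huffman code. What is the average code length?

Huffman tree construction:
Combine smallest probabilities repeatedly
Resulting codes:
  A: 0 (length 1)
  B: 11 (length 2)
  C: 101 (length 3)
  D: 100 (length 3)
Average length = Σ p(s) × length(s) = 1.8667 bits


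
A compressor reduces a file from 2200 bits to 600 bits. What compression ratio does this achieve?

Compression ratio = Original / Compressed
= 2200 / 600 = 3.67:1


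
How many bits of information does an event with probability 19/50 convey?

Information content I(x) = -log₂(p(x))
I = -log₂(19/50) = -log₂(0.3800)
I = 1.3959 bits


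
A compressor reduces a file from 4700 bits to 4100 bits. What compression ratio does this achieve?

Compression ratio = Original / Compressed
= 4700 / 4100 = 1.15:1


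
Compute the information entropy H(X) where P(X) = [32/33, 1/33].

H(X) = -Σ p(x) log₂ p(x)
  -32/33 × log₂(32/33) = 0.0430
  -1/33 × log₂(1/33) = 0.1529
H(X) = 0.1959 bits


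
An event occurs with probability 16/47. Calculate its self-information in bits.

Information content I(x) = -log₂(p(x))
I = -log₂(16/47) = -log₂(0.3404)
I = 1.5546 bits


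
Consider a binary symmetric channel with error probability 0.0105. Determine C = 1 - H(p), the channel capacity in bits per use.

For BSC with error probability p:
C = 1 - H(p) where H(p) is binary entropy
H(0.0105) = -0.0105 × log₂(0.0105) - 0.9895 × log₂(0.9895)
H(p) = 0.0841
C = 1 - 0.0841 = 0.9159 bits/use


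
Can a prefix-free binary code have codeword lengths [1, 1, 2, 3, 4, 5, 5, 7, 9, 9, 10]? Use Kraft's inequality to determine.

Kraft inequality: Σ 2^(-l_i) ≤ 1 for prefix-free code
Calculating: 2^(-1) + 2^(-1) + 2^(-2) + 2^(-3) + 2^(-4) + 2^(-5) + 2^(-5) + 2^(-7) + 2^(-9) + 2^(-9) + 2^(-10)
= 0.5 + 0.5 + 0.25 + 0.125 + 0.0625 + 0.03125 + 0.03125 + 0.0078125 + 0.001953125 + 0.001953125 + 0.0009765625
= 1.5127
Since 1.5127 > 1, prefix-free code does not exist


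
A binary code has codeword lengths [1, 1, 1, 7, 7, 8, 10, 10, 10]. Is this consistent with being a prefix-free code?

Kraft inequality: Σ 2^(-l_i) ≤ 1 for prefix-free code
Calculating: 2^(-1) + 2^(-1) + 2^(-1) + 2^(-7) + 2^(-7) + 2^(-8) + 2^(-10) + 2^(-10) + 2^(-10)
= 0.5 + 0.5 + 0.5 + 0.0078125 + 0.0078125 + 0.00390625 + 0.0009765625 + 0.0009765625 + 0.0009765625
= 1.5225
Since 1.5225 > 1, prefix-free code does not exist


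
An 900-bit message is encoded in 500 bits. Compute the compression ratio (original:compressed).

Compression ratio = Original / Compressed
= 900 / 500 = 1.80:1


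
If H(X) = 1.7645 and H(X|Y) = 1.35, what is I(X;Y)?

I(X;Y) = H(X) - H(X|Y)
I(X;Y) = 1.7645 - 1.35 = 0.4145 bits


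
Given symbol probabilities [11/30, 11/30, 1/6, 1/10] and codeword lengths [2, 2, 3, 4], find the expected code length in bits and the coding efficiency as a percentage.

Average length L = Σ p_i × l_i = 2.3667 bits
Entropy H = 1.8245 bits
Efficiency η = H/L × 100% = 77.09%


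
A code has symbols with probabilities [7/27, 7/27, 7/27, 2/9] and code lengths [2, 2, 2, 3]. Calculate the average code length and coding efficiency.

Average length L = Σ p_i × l_i = 2.2222 bits
Entropy H = 1.9970 bits
Efficiency η = H/L × 100% = 89.86%


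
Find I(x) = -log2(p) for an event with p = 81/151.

Information content I(x) = -log₂(p(x))
I = -log₂(81/151) = -log₂(0.5364)
I = 0.8986 bits


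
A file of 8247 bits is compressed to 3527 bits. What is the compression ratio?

Compression ratio = Original / Compressed
= 8247 / 3527 = 2.34:1


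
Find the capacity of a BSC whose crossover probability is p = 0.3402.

For BSC with error probability p:
C = 1 - H(p) where H(p) is binary entropy
H(0.3402) = -0.3402 × log₂(0.3402) - 0.6598 × log₂(0.6598)
H(p) = 0.9250
C = 1 - 0.9250 = 0.0750 bits/use


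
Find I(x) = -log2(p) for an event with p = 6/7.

Information content I(x) = -log₂(p(x))
I = -log₂(6/7) = -log₂(0.8571)
I = 0.2224 bits


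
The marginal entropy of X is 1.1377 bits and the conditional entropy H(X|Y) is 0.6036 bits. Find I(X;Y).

I(X;Y) = H(X) - H(X|Y)
I(X;Y) = 1.1377 - 0.6036 = 0.5341 bits


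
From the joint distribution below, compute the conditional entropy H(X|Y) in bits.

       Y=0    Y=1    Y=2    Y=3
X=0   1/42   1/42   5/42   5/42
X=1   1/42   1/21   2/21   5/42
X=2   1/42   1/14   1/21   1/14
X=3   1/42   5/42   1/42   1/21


H(X|Y) = Σ_y p(y) H(X|Y=y)
  p(Y=0) = 2/21, H(X|Y=0) = 2.0000
  p(Y=1) = 11/42, H(X|Y=1) = 1.7899
  p(Y=2) = 2/7, H(X|Y=2) = 1.7842
  p(Y=3) = 5/14, H(X|Y=3) = 1.9086
H(X|Y) = 0.0952×2.0000 + 0.2619×1.7899 + 0.2857×1.7842 + 0.3571×1.9086 = 1.8507 bits


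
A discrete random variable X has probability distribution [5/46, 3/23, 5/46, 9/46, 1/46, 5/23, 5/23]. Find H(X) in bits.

H(X) = -Σ p(x) log₂ p(x)
  -5/46 × log₂(5/46) = 0.3480
  -3/23 × log₂(3/23) = 0.3833
  -5/46 × log₂(5/46) = 0.3480
  -9/46 × log₂(9/46) = 0.4605
  -1/46 × log₂(1/46) = 0.1201
  -5/23 × log₂(5/23) = 0.4786
  -5/23 × log₂(5/23) = 0.4786
H(X) = 2.6171 bits


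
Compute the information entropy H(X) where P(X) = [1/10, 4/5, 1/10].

H(X) = -Σ p(x) log₂ p(x)
  -1/10 × log₂(1/10) = 0.3322
  -4/5 × log₂(4/5) = 0.2575
  -1/10 × log₂(1/10) = 0.3322
H(X) = 0.9219 bits


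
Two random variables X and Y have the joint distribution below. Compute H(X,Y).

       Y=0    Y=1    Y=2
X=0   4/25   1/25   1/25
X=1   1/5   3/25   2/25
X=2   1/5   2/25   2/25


H(X,Y) = -Σ p(x,y) log₂ p(x,y)
  p(0,0)=4/25: -0.1600 × log₂(0.1600) = 0.4230
  p(0,1)=1/25: -0.0400 × log₂(0.0400) = 0.1858
  p(0,2)=1/25: -0.0400 × log₂(0.0400) = 0.1858
  p(1,0)=1/5: -0.2000 × log₂(0.2000) = 0.4644
  p(1,1)=3/25: -0.1200 × log₂(0.1200) = 0.3671
  p(1,2)=2/25: -0.0800 × log₂(0.0800) = 0.2915
  p(2,0)=1/5: -0.2000 × log₂(0.2000) = 0.4644
  p(2,1)=2/25: -0.0800 × log₂(0.0800) = 0.2915
  p(2,2)=2/25: -0.0800 × log₂(0.0800) = 0.2915
H(X,Y) = 2.9649 bits


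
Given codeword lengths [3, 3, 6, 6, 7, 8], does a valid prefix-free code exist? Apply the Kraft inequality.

Kraft inequality: Σ 2^(-l_i) ≤ 1 for prefix-free code
Calculating: 2^(-3) + 2^(-3) + 2^(-6) + 2^(-6) + 2^(-7) + 2^(-8)
= 0.125 + 0.125 + 0.015625 + 0.015625 + 0.0078125 + 0.00390625
= 0.2930
Since 0.2930 ≤ 1, prefix-free code exists


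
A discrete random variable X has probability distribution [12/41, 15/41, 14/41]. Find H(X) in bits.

H(X) = -Σ p(x) log₂ p(x)
  -12/41 × log₂(12/41) = 0.5188
  -15/41 × log₂(15/41) = 0.5307
  -14/41 × log₂(14/41) = 0.5293
H(X) = 1.5789 bits


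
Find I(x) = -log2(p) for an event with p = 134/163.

Information content I(x) = -log₂(p(x))
I = -log₂(134/163) = -log₂(0.8221)
I = 0.2826 bits


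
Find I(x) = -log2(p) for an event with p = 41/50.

Information content I(x) = -log₂(p(x))
I = -log₂(41/50) = -log₂(0.8200)
I = 0.2863 bits


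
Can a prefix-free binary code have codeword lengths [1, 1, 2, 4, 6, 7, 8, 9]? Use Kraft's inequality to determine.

Kraft inequality: Σ 2^(-l_i) ≤ 1 for prefix-free code
Calculating: 2^(-1) + 2^(-1) + 2^(-2) + 2^(-4) + 2^(-6) + 2^(-7) + 2^(-8) + 2^(-9)
= 0.5 + 0.5 + 0.25 + 0.0625 + 0.015625 + 0.0078125 + 0.00390625 + 0.001953125
= 1.3418
Since 1.3418 > 1, prefix-free code does not exist


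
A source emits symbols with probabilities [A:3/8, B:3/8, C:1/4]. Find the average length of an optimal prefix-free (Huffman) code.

Huffman tree construction:
Combine smallest probabilities repeatedly
Resulting codes:
  A: 11 (length 2)
  B: 0 (length 1)
  C: 10 (length 2)
Average length = Σ p(s) × length(s) = 1.6250 bits


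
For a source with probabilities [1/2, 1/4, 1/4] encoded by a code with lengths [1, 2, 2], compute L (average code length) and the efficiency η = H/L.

Average length L = Σ p_i × l_i = 1.5000 bits
Entropy H = 1.5000 bits
Efficiency η = H/L × 100% = 100.00%


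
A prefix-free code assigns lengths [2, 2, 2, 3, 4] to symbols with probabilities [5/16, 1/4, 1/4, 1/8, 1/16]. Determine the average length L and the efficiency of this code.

Average length L = Σ p_i × l_i = 2.2500 bits
Entropy H = 2.1494 bits
Efficiency η = H/L × 100% = 95.53%


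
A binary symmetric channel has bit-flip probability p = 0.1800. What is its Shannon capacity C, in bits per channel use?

For BSC with error probability p:
C = 1 - H(p) where H(p) is binary entropy
H(0.1800) = -0.1800 × log₂(0.1800) - 0.8200 × log₂(0.8200)
H(p) = 0.6801
C = 1 - 0.6801 = 0.3199 bits/use


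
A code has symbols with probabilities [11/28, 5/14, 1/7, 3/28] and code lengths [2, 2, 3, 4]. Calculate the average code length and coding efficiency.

Average length L = Σ p_i × l_i = 2.3571 bits
Entropy H = 1.8064 bits
Efficiency η = H/L × 100% = 76.63%


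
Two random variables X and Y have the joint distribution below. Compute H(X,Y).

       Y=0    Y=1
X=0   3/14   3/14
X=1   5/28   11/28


H(X,Y) = -Σ p(x,y) log₂ p(x,y)
  p(0,0)=3/14: -0.2143 × log₂(0.2143) = 0.4762
  p(0,1)=3/14: -0.2143 × log₂(0.2143) = 0.4762
  p(1,0)=5/28: -0.1786 × log₂(0.1786) = 0.4438
  p(1,1)=11/28: -0.3929 × log₂(0.3929) = 0.5295
H(X,Y) = 1.9258 bits


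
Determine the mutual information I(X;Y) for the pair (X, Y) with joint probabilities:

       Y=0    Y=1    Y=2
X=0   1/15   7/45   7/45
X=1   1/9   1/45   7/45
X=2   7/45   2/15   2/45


H(X) = 1.5764, H(Y) = 1.5828, H(X,Y) = 2.9923
I(X;Y) = H(X) + H(Y) - H(X,Y) = 0.1669 bits


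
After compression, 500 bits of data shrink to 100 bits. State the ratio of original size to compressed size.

Compression ratio = Original / Compressed
= 500 / 100 = 5.00:1


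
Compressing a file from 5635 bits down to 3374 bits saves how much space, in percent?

Space savings = (1 - Compressed/Original) × 100%
= (1 - 3374/5635) × 100%
= 40.12%


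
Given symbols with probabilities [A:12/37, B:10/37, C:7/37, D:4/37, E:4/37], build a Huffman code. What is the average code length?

Huffman tree construction:
Combine smallest probabilities repeatedly
Resulting codes:
  A: 11 (length 2)
  B: 10 (length 2)
  C: 00 (length 2)
  D: 010 (length 3)
  E: 011 (length 3)
Average length = Σ p(s) × length(s) = 2.2162 bits
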